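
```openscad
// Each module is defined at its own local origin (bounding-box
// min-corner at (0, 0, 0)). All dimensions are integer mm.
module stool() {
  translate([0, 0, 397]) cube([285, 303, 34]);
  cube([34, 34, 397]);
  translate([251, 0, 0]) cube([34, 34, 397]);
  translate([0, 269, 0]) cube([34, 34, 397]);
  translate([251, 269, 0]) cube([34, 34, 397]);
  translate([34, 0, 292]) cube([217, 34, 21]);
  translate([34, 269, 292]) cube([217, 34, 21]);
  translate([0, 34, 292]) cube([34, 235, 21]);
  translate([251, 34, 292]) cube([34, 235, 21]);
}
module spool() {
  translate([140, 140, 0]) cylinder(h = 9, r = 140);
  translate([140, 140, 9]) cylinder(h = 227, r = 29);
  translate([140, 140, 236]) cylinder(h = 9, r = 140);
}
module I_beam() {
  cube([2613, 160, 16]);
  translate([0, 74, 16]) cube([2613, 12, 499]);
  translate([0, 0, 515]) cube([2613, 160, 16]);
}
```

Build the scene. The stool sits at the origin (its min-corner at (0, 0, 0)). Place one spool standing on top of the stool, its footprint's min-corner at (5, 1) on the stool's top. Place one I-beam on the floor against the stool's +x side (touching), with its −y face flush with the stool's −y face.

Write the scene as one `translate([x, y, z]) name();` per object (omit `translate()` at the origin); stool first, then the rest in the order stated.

stool();
translate([5, 1, 431]) spool();
translate([285, 0, 0]) I_beam();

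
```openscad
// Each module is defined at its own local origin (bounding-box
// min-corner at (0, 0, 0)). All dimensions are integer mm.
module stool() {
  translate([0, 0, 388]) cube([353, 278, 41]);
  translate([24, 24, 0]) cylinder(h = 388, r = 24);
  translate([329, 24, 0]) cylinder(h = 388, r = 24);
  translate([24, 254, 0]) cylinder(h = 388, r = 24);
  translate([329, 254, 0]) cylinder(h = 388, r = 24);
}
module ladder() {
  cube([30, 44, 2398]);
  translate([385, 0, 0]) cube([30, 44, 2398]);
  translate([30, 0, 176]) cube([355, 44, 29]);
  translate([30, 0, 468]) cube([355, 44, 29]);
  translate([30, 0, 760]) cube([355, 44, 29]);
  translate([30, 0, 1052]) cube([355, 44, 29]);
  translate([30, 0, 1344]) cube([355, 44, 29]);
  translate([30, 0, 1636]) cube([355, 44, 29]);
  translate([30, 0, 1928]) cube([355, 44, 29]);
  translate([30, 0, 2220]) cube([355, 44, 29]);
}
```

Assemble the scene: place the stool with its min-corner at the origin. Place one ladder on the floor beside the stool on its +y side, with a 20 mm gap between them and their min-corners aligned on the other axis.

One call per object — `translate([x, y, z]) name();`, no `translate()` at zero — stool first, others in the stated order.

stool();
translate([0, 298, 0]) ladder();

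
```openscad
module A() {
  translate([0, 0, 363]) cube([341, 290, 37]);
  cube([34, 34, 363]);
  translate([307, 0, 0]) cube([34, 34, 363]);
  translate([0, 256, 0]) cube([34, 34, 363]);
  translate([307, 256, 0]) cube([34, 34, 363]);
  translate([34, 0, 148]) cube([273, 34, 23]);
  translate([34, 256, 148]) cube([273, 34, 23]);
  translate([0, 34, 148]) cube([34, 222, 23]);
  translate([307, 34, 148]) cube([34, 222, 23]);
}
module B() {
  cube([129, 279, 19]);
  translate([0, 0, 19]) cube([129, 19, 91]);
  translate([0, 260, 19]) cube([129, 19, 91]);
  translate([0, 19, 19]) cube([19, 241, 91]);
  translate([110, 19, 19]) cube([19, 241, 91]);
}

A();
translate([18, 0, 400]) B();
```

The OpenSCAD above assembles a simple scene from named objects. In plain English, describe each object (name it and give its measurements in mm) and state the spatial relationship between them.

A is a four-legged stool. The seat is 341×290 mm, 37 mm thick, top at z = 400 mm. It stands on four square legs, each 34×34 mm in cross-section, from z = 0 to the seat underside, each flush with a corner of the seat. Four stretchers, 34 mm wide and 23 mm tall, connect adjacent legs with their undersides at z = 148 mm, each running between the inner faces of the legs it joins and aligned with the legs' outer faces on the other axis.

B is an open storage box with external size 129×279×110 mm and wall thickness 19 mm (the base is also 19 mm thick). The base covers the whole footprint; the four walls stand on the base, with the y-facing walls full-width and the x-facing walls fitting between their inner faces.

The open box is on top of the stool.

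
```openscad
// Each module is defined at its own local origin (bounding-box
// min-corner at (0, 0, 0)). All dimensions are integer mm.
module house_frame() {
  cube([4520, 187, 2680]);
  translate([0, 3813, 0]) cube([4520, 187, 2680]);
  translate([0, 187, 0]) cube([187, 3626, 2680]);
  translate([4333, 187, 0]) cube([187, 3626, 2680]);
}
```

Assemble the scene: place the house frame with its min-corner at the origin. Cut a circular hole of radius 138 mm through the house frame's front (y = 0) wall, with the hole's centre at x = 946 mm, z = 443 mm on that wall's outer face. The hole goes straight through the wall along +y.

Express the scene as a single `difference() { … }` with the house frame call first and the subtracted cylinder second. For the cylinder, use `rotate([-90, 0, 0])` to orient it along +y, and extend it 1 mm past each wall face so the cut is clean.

difference() {
  house_frame();
  translate([946, -1, 443]) rotate([-90, 0, 0]) cylinder(h = 189, r = 138);
}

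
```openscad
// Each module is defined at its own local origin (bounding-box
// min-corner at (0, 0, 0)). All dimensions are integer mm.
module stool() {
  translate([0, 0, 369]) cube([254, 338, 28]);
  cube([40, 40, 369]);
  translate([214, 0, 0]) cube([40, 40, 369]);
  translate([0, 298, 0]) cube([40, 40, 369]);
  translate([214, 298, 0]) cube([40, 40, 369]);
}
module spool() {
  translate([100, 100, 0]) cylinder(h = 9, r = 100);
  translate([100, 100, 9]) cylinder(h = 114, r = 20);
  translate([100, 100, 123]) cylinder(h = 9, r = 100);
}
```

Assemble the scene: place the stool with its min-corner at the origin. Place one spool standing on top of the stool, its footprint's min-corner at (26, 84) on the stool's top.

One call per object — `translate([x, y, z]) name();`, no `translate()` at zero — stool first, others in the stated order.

stool();
translate([26, 84, 397]) spool();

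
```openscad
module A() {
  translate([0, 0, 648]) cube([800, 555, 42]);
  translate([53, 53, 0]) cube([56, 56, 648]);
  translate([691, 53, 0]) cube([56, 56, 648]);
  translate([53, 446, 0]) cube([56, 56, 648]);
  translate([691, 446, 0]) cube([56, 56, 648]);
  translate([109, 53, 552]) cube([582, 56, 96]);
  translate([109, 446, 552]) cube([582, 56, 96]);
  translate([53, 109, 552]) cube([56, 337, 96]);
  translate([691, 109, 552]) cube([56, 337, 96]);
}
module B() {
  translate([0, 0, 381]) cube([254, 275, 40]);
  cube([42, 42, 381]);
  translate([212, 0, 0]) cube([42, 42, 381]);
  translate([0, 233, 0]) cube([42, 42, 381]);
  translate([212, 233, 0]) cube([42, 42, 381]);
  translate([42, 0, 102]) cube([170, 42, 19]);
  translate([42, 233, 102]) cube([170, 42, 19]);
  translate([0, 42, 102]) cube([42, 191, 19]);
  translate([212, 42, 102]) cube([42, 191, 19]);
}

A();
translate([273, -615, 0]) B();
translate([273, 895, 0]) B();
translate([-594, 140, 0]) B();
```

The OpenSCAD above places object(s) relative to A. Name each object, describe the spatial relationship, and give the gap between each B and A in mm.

Each stool's nearest face is 340 mm from the table's bounding box.

A is a table. B is a stool. Three stools sit around the table at the −y, +y, −x sides. The gap between each stool and the table is 340 mm.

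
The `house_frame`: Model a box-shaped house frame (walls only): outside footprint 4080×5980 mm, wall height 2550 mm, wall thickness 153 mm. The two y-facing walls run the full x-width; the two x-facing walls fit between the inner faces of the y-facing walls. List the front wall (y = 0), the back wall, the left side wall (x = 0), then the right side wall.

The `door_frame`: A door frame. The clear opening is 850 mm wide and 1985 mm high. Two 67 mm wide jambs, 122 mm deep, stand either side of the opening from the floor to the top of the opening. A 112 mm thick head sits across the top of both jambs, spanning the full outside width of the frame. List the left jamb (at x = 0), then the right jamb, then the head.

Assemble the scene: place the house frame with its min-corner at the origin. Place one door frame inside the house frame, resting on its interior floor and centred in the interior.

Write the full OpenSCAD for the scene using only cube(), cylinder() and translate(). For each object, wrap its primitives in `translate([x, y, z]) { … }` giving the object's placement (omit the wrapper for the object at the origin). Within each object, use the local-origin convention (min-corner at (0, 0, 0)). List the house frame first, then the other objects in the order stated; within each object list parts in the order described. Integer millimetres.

cube([4080, 153, 2550]);
translate([0, 5827, 0]) cube([4080, 153, 2550]);
translate([0, 153, 0]) cube([153, 5674, 2550]);
translate([3927, 153, 0]) cube([153, 5674, 2550]);
translate([1548, 2929, 0]) {
  cube([67, 122, 1985]);
  translate([917, 0, 0]) cube([67, 122, 1985]);
  translate([0, 0, 1985]) cube([984, 122, 112]);
}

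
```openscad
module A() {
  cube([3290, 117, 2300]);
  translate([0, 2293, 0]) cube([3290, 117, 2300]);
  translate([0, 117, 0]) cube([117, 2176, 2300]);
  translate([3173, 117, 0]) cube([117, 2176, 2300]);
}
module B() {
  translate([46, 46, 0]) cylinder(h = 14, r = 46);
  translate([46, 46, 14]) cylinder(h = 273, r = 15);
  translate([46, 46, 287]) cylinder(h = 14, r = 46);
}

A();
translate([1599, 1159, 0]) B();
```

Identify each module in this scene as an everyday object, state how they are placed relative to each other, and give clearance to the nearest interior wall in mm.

Clearances: x = 1482, y = 1042; minimum 1042 mm.

A is a house frame. B is a spool. The spool sits inside the house frame, centred. The clearance to the nearest interior wall is 1042 mm.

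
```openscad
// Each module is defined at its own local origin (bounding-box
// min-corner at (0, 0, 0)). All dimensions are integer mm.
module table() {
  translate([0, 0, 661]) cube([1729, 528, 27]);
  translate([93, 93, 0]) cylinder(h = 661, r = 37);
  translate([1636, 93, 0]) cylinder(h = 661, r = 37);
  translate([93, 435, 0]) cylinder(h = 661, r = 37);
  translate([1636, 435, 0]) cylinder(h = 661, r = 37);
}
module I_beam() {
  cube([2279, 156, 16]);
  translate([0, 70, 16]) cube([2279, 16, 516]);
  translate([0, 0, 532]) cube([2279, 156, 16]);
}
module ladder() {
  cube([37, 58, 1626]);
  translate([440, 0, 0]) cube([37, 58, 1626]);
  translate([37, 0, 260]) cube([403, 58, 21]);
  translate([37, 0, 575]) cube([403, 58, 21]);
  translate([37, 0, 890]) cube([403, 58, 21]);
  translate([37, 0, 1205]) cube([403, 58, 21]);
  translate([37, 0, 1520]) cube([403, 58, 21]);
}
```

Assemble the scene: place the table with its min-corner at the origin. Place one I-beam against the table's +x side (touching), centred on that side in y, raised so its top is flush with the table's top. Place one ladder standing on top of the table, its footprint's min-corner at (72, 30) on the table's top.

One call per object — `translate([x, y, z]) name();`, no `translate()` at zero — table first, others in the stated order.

table();
translate([1729, 186, 140]) I_beam();
translate([72, 30, 688]) ladder();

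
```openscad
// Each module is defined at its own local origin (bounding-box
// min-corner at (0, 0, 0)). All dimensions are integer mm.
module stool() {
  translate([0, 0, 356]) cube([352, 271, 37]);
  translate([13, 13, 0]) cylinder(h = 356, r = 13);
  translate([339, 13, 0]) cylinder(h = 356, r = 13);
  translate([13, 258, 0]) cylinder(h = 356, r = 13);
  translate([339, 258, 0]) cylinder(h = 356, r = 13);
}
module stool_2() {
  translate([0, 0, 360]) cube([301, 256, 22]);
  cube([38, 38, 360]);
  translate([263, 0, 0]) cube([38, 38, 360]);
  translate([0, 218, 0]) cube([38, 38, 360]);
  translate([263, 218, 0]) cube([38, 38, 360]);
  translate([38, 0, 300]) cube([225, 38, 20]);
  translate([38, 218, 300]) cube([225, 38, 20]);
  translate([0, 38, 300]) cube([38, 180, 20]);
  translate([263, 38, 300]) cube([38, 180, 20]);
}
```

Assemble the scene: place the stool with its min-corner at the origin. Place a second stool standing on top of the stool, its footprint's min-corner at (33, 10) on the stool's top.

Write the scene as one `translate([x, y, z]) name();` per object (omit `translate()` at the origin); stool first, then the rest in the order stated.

stool();
translate([33, 10, 393]) stool_2();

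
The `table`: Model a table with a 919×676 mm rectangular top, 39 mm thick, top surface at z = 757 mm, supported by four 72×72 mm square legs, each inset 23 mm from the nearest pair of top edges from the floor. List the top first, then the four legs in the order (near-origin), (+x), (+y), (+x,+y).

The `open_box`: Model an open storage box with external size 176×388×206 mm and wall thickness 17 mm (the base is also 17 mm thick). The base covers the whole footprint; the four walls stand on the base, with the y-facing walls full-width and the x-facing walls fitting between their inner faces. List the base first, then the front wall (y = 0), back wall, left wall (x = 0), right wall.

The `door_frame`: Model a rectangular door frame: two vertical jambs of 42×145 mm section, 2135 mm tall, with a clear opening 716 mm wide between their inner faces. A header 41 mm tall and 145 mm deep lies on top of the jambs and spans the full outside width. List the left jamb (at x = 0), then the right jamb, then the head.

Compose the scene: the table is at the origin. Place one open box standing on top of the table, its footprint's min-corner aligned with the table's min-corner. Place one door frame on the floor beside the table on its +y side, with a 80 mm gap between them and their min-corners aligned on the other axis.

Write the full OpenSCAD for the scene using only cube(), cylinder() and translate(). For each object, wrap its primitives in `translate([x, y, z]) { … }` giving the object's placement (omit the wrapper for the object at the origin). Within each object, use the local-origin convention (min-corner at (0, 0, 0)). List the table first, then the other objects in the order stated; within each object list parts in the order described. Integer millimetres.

translate([0, 0, 718]) cube([919, 676, 39]);
translate([23, 23, 0]) cube([72, 72, 718]);
translate([824, 23, 0]) cube([72, 72, 718]);
translate([23, 581, 0]) cube([72, 72, 718]);
translate([824, 581, 0]) cube([72, 72, 718]);
translate([0, 0, 757]) {
  cube([176, 388, 17]);
  translate([0, 0, 17]) cube([176, 17, 189]);
  translate([0, 371, 17]) cube([176, 17, 189]);
  translate([0, 17, 17]) cube([17, 354, 189]);
  translate([159, 17, 17]) cube([17, 354, 189]);
}
translate([0, 756, 0]) {
  cube([42, 145, 2135]);
  translate([758, 0, 0]) cube([42, 145, 2135]);
  translate([0, 0, 2135]) cube([800, 145, 41]);
}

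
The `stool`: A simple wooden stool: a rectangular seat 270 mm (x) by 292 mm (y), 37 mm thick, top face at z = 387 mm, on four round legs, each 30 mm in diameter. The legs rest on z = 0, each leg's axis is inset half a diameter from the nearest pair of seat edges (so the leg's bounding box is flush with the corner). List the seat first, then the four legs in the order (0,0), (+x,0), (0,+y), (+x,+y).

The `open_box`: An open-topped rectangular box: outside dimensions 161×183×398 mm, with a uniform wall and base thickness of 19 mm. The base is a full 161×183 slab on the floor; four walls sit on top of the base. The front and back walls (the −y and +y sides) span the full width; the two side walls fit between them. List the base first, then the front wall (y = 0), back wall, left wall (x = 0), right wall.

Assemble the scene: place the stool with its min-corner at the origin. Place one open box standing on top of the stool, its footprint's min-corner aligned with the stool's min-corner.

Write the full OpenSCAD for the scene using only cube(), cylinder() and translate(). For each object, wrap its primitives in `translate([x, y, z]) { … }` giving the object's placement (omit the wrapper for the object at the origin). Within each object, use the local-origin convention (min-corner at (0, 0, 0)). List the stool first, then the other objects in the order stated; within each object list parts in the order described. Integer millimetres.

translate([0, 0, 350]) cube([270, 292, 37]);
translate([15, 15, 0]) cylinder(h = 350, r = 15);
translate([255, 15, 0]) cylinder(h = 350, r = 15);
translate([15, 277, 0]) cylinder(h = 350, r = 15);
translate([255, 277, 0]) cylinder(h = 350, r = 15);
translate([0, 0, 387]) {
  cube([161, 183, 19]);
  translate([0, 0, 19]) cube([161, 19, 379]);
  translate([0, 164, 19]) cube([161, 19, 379]);
  translate([0, 19, 19]) cube([19, 145, 379]);
  translate([142, 19, 19]) cube([19, 145, 379]);
}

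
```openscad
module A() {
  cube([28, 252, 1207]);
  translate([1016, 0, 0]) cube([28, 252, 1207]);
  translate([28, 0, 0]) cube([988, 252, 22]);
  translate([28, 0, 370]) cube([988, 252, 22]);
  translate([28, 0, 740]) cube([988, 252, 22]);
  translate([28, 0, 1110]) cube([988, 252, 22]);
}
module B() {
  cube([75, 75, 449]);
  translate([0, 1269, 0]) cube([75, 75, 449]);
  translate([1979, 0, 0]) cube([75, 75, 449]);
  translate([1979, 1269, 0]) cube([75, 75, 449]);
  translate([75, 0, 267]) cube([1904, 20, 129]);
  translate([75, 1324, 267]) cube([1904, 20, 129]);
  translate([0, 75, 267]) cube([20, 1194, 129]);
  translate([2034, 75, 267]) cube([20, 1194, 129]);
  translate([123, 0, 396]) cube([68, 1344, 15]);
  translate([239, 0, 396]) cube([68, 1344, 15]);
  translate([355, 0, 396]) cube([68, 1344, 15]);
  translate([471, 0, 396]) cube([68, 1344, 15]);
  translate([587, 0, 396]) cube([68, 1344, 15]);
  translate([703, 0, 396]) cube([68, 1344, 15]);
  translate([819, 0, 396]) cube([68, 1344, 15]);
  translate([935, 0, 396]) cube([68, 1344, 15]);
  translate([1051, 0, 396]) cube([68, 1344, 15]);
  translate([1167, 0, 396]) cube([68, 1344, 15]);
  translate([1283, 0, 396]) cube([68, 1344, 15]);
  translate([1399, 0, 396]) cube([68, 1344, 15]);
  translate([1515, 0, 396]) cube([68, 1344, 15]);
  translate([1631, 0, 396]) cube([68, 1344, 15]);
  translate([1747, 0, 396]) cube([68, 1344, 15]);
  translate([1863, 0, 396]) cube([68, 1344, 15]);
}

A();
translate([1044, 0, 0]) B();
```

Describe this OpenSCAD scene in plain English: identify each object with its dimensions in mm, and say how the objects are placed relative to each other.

A is a bookshelf 1044 mm wide overall, 252 mm deep and 1207 mm tall. The two sides are 28 mm thick vertical panels. 4 horizontal shelves of 22 mm thickness span between the inner faces of the sides; the lowest shelf sits on the floor and shelves are stacked with a clear vertical gap of 348 mm between each pair.

B is a bed frame 2054 mm long (x) by 1344 mm wide (y). Four 75×75 mm corner posts, 449 mm tall, at the corners of the footprint. Four rails of 20 mm thickness and 129 mm height run between adjacent posts with their undersides at z = 267 mm, their outer faces flush with the outside of the frame (the two x-running rails run between the posts' inner faces; the two y-running rails run between the posts' inner faces). 16 slats, each 68 mm wide (x) and 15 mm thick, lie across the top of the two x-running rails, running the full 1344 mm width of the frame in y; the slats are evenly spaced along x between the inner faces of the end posts with equal gaps (rounded down to the nearest mm) at the −x end and between each pair — any rounding remainder accumulates at the +x end.

The bed frame is against the bookshelf's +x side, with their −y faces flush.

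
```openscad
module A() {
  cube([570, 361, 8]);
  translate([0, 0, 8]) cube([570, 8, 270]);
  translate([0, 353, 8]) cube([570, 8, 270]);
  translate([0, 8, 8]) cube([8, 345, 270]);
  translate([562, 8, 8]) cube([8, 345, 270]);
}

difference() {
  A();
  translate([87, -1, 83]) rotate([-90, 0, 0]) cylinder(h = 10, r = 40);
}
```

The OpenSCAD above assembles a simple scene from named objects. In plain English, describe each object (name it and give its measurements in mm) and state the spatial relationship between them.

A is an open-topped rectangular box: outside dimensions 570×361×278 mm, with a uniform wall and base thickness of 8 mm. The base is a full 570×361 slab on the floor; four walls sit on top of the base. The front and back walls (the −y and +y sides) span the full width; the two side walls fit between them.

The open box has a circular hole of radius 40 mm through its front wall, centred at (x = 87, z = 83).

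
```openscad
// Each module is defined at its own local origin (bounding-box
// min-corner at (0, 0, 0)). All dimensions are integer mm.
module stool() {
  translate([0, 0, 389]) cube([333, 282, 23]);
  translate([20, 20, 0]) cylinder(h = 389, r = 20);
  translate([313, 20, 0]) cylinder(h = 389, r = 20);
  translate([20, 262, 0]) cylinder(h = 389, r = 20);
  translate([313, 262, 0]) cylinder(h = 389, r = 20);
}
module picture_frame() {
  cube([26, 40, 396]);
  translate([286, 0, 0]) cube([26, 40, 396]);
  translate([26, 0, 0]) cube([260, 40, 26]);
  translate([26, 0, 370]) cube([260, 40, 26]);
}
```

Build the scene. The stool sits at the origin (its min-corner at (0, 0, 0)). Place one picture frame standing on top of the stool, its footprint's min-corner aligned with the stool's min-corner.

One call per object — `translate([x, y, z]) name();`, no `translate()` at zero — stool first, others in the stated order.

stool();
translate([0, 0, 412]) picture_frame();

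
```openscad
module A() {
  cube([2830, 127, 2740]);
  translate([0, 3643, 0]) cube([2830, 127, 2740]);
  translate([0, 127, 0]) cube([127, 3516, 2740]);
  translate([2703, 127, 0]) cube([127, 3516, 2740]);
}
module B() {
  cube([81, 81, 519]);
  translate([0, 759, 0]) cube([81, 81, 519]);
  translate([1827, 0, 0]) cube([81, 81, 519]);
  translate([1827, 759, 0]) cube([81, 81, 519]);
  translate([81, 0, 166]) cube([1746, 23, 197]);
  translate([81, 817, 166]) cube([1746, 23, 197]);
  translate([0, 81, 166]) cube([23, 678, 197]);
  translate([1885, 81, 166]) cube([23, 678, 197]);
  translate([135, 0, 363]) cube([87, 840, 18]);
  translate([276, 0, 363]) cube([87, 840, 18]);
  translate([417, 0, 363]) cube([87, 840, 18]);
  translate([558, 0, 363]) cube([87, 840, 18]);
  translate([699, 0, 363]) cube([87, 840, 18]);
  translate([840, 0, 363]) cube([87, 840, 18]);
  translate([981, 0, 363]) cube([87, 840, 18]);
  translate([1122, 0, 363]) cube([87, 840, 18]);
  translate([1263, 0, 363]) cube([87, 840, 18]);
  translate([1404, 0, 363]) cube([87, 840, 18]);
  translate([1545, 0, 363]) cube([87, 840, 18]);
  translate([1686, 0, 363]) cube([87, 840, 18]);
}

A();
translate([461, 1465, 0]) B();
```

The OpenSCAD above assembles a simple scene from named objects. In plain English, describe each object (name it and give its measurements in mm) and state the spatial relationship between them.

A is the wall frame of a small rectangular building: four walls, each 2740 mm tall and 127 mm thick, enclosing a footprint 2830 mm (x) by 3770 mm (y) outside-to-outside, with no floor or roof. The front and back walls (the −y and +y sides) span the full width; the two side walls fit between them.

B is a bed frame 1908 mm long (x) by 840 mm wide (y). Four 81×81 mm corner posts, 519 mm tall, at the corners of the footprint. Four rails of 23 mm thickness and 197 mm height run between adjacent posts with their undersides at z = 166 mm, their outer faces flush with the outside of the frame (the two x-running rails run between the posts' inner faces; the two y-running rails run between the posts' inner faces). 12 slats, each 87 mm wide (x) and 18 mm thick, lie across the top of the two x-running rails, running the full 840 mm width of the frame in y; the slats are evenly spaced along x between the inner faces of the end posts with equal gaps (rounded down to the nearest mm) at the −x end and between each pair — any rounding remainder accumulates at the +x end.

The bed frame sits inside the house frame, centred.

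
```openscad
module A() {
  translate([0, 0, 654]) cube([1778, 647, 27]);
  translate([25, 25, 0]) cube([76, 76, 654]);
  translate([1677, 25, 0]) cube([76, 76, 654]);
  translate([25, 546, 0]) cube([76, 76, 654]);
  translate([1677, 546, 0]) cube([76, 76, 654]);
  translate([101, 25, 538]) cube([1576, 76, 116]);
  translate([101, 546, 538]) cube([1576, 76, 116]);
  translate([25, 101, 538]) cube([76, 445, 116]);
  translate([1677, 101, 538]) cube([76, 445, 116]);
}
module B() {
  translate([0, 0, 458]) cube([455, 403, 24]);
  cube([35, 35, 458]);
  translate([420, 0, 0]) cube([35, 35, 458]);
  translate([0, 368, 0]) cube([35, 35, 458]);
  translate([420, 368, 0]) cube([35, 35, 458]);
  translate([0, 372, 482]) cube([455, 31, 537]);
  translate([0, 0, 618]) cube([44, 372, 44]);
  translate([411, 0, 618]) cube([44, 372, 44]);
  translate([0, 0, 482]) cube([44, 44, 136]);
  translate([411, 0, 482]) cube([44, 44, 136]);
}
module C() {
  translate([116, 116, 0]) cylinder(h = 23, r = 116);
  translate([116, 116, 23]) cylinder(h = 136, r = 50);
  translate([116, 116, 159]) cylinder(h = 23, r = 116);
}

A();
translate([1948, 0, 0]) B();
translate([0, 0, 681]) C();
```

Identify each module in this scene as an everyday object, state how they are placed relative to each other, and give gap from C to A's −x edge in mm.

A is a table. B is a chair. C is a spool. The chair is on the floor beside the table on its +x side. The spool is on top of the table. The gap from the spool to the table's −x edge is 0 mm.

The spool's min-x is at 0; the table's min-x is 0; gap = 0 mm.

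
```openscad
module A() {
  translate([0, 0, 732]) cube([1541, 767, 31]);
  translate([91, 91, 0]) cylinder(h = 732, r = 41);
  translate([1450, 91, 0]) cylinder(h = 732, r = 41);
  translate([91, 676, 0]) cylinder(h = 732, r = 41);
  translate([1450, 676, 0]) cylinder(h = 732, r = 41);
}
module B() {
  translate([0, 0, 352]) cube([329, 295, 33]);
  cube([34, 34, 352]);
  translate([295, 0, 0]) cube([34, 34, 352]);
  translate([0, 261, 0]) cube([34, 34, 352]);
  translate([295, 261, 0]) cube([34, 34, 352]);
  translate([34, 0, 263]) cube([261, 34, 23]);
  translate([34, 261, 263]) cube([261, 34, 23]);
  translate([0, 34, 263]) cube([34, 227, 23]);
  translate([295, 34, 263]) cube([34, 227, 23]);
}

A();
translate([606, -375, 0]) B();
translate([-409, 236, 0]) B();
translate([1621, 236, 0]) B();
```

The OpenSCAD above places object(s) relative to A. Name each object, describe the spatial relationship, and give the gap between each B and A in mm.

A is a table. B is a stool. Three stools sit around the table at the −y, −x, +x sides. The gap between each stool and the table is 80 mm.

Each stool's nearest face is 80 mm from the table's bounding box.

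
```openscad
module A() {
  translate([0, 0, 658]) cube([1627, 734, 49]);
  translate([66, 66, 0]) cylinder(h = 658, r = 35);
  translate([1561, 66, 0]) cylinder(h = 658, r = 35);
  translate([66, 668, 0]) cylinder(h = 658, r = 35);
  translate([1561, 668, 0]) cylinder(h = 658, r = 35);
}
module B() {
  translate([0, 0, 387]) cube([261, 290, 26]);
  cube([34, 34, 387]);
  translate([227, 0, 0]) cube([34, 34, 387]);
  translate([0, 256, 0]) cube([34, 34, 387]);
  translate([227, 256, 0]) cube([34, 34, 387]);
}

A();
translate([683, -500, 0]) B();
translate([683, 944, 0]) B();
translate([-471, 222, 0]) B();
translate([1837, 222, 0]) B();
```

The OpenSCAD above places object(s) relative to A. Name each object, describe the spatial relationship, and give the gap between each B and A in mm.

Each stool's nearest face is 210 mm from the table's bounding box.

A is a table. B is a stool. Four stools sit around the table at the −y, +y, −x, +x sides. The gap between each stool and the table is 210 mm.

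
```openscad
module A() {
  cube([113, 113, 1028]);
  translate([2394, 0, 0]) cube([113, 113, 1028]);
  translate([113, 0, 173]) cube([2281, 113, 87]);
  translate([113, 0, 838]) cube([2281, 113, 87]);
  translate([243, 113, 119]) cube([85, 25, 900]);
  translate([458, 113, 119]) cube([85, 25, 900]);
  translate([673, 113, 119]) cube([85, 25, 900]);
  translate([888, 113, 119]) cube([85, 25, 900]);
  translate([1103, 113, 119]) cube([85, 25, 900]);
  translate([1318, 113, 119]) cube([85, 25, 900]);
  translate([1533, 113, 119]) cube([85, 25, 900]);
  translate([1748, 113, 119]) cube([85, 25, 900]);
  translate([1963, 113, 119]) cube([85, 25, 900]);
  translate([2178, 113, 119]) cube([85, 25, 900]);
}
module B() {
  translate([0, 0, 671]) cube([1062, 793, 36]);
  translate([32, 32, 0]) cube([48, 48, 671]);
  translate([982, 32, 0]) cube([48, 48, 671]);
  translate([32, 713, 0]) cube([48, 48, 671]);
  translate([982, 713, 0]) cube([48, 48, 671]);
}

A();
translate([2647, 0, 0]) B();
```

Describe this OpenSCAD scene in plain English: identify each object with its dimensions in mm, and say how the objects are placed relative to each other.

A is a fence section. Two 113×113 mm posts, 1028 mm tall, stand on the floor with a clear span of 2281 mm between their inner faces. Two horizontal rails of 113×87 mm section span the gap between the posts with their undersides at z = 173 mm and z = 838 mm, flush with the posts' −y face. 10 pickets, each 85 mm wide, 25 mm thick and 900 mm tall, are fixed to the +y face of the rails with their bottoms at z = 119 mm, evenly spaced across the span with equal gaps (rounded down to the nearest mm) at the −x end and between each pair — any rounding remainder accumulates at the +x end.

B is a table with a 1062×793 mm rectangular top, 36 mm thick, top surface at z = 707 mm, supported by four 48×48 mm square legs, each inset 32 mm from the nearest pair of top edges, running from the floor.

The table is on the floor beside the fence section on its +x side.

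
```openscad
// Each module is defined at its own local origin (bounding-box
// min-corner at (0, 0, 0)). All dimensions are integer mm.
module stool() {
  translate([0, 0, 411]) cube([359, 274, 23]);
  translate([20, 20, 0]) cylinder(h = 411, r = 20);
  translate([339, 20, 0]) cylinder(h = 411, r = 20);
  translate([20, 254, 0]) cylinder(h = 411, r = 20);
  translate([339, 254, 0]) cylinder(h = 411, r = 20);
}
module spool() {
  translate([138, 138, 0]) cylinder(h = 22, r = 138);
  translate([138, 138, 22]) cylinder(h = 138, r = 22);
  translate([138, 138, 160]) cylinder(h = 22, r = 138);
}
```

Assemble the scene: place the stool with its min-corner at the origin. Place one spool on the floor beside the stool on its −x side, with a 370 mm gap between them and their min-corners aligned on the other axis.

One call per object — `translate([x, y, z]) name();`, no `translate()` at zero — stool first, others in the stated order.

stool();
translate([-646, 0, 0]) spool();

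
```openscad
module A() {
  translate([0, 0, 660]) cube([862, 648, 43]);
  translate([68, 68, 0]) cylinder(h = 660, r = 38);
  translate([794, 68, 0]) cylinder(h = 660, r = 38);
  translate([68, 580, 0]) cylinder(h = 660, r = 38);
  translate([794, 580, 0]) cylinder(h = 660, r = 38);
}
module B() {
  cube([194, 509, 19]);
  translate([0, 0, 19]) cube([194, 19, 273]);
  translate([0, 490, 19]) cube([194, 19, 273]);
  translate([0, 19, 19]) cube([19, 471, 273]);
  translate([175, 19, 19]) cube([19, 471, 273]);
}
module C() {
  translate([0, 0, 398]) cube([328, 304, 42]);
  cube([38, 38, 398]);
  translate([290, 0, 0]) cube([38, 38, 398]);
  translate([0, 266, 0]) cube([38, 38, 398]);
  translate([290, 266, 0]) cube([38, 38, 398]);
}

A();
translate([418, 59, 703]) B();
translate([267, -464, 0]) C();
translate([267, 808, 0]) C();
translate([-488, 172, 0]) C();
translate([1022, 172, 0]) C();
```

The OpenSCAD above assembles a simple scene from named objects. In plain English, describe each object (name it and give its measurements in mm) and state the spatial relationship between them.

A is a rectangular dining table. The top is 862×648×43 mm with its upper surface at z = 703 mm. It stands on four round legs of 76 mm diameter, each leg's bounding box inset 30 mm from the nearest pair of top edges, running from the floor to the underside of the top.

B is an open-topped rectangular box: outside dimensions 194×509×292 mm, with a uniform wall and base thickness of 19 mm. The base is a full 194×509 slab on the floor; four walls sit on top of the base. The front and back walls (the −y and +y sides) span the full width; the two side walls fit between them.

C is a four-legged stool. The seat is a 328×304×42 mm slab whose top surface is at z = 440 mm; four square legs, each 38×38 mm in cross-section, run from the floor (z = 0) to the underside of the seat, each flush with a corner of the seat.

The open box is on top of the table. Four stools sit around the table at the −y, +y, −x, +x sides.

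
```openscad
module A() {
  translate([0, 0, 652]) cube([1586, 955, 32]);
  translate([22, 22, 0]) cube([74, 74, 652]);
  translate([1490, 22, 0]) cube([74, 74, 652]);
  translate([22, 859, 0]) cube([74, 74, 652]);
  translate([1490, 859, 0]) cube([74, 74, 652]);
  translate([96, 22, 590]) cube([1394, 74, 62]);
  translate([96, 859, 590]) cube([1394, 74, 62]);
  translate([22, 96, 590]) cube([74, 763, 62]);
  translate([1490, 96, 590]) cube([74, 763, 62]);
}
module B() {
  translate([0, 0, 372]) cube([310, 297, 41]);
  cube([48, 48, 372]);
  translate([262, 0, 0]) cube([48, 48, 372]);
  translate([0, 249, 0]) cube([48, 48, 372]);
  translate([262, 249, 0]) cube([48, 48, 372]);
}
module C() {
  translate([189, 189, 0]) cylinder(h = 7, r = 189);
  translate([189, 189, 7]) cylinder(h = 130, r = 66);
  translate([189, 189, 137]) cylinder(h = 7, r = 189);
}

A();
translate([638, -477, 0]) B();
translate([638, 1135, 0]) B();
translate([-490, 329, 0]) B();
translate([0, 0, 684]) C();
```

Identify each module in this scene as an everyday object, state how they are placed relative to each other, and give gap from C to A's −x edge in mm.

The spool's min-x is at 0; the table's min-x is 0; gap = 0 mm.

A is a table. B is a stool. C is a spool. Three stools sit around the table at the −y, +y, −x sides. The spool is on top of the table. The gap from the spool to the table's −x edge is 0 mm.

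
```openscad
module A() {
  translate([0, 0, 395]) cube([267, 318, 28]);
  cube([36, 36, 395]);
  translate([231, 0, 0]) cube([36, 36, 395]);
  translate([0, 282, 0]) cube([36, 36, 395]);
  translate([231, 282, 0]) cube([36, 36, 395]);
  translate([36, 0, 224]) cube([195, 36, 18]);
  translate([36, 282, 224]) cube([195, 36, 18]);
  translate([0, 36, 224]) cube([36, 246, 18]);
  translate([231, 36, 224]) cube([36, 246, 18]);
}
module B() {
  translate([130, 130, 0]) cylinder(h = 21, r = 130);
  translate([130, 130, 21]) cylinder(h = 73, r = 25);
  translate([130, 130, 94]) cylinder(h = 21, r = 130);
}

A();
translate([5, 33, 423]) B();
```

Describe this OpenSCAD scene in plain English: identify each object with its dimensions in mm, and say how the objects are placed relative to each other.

A is a four-legged stool. The seat is 267×318 mm, 28 mm thick, top at z = 423 mm. It stands on four square legs, each 36×36 mm in cross-section, from z = 0 to the seat underside, each flush with a corner of the seat. Four stretchers, 36 mm wide and 18 mm tall, connect adjacent legs with their undersides at z = 224 mm, each running between the inner faces of the legs it joins and aligned with the legs' outer faces on the other axis.

B is a spool: two coaxial disc flanges of radius 130 mm and thickness 21 mm, joined by a core cylinder of radius 25 mm and height 73 mm. The lower flange rests on z = 0 and the three cylinders share a vertical axis.

The spool is on top of the stool.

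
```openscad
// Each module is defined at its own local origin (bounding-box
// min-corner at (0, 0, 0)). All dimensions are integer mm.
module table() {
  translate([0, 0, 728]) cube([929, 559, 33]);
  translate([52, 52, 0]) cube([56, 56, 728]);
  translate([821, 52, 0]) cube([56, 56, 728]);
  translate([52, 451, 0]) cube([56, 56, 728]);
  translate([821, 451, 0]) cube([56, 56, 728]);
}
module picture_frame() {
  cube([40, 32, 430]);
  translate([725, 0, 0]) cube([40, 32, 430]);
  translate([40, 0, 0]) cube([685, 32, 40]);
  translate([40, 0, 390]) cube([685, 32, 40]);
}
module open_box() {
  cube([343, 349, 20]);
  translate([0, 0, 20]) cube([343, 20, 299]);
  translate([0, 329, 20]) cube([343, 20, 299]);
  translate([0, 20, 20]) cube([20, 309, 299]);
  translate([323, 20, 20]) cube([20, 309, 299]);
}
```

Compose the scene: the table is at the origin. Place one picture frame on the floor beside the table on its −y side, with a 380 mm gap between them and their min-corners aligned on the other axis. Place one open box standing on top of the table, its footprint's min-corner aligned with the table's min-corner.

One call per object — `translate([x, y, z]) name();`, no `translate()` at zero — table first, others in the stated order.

table();
translate([0, -412, 0]) picture_frame();
translate([0, 0, 761]) open_box();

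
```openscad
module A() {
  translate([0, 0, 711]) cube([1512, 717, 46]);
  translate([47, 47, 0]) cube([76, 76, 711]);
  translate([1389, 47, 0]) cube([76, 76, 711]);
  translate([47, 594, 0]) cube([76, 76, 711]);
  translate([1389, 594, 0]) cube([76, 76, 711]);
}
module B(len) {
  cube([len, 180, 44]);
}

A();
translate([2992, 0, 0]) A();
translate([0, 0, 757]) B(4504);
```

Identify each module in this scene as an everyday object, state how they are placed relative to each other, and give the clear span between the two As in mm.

Second table starts at x = 2992; first ends at x = 1512; clear span = 2992 − 1512 = 1480 mm.

A is a table. B is a beam. A beam spans the tops of two tables. The clear span between the two tables is 1480 mm.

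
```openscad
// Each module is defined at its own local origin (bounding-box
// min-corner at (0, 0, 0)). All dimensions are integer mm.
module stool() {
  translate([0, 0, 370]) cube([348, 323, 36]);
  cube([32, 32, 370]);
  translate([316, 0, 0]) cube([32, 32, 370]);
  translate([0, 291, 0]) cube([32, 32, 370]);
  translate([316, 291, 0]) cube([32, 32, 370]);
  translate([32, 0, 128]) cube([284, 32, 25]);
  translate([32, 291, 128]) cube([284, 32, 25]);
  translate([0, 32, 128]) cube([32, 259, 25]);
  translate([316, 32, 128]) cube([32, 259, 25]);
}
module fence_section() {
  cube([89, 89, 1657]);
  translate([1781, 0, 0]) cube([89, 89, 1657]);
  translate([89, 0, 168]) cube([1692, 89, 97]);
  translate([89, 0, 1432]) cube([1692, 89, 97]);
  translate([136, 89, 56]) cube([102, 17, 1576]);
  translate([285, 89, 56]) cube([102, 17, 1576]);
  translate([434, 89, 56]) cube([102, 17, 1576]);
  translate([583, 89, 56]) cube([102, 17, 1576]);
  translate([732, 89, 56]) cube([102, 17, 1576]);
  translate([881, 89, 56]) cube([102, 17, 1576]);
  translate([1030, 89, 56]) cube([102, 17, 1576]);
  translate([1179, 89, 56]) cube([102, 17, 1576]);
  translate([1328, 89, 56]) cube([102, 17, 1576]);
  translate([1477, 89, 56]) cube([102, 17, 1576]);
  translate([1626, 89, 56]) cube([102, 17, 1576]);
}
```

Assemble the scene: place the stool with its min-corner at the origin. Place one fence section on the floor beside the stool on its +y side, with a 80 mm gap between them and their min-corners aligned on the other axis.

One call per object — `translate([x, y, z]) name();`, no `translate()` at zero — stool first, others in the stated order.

stool();
translate([0, 403, 0]) fence_section();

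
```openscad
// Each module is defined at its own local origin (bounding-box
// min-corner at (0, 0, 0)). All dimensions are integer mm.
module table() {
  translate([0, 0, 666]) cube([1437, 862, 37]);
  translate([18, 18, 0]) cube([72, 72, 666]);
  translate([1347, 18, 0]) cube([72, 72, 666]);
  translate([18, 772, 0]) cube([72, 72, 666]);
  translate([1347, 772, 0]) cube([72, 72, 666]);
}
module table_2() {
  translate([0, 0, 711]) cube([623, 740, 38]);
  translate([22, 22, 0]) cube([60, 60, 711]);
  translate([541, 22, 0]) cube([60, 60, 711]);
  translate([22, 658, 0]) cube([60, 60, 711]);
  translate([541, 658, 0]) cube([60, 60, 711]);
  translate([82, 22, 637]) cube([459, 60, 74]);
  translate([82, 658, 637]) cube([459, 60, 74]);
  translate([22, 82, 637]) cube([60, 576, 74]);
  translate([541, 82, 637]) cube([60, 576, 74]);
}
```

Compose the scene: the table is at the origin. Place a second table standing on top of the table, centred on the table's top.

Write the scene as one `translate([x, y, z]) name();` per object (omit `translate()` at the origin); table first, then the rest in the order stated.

table();
translate([407, 61, 703]) table_2();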